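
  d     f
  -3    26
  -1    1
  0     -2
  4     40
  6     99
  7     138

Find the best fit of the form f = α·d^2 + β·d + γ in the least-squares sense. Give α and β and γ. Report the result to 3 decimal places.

Entries of XᵀX: Σd^2·d^2 = 4035, Σd^2·d = 595, Σd^2 = 111, Σd·d = 111, Σd = 13, Σ1 = 6.
And Σd^2·f = 11201, Σd·f = 1641, Σf = 302.
Inverting the 3×3 Gram matrix, [α, β, γ]ᵀ = [115253/38464, -35083/38464, -60073/19232]ᵀ.

α = 2.996, β = -0.912, γ = -3.124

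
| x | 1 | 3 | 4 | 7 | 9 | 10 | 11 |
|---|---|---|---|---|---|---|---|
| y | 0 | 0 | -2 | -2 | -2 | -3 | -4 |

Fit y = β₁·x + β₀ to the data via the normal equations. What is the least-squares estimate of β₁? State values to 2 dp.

Forming MᵀM = [[377, 45]; [45, 7]] and Mᵀy = [-114, -13]ᵀ gives MᵀM·[β₁, β₀]ᵀ = Mᵀy.
Determinant 377·7 − 45² = 614.
β₁ = ((-114)·7 − 45·(-13))/614 = -213/614; β₀ = (377·(-13) − 45·(-114))/614 = 229/614.

β₁ = -0.35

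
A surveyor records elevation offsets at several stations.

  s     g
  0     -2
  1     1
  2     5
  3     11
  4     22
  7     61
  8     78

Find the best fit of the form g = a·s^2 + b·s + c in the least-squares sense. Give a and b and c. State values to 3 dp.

Compute the Gram sums: Σs^2·s^2 = 6851, Σs^2·s = 955, Σs^2 = 143, Σs·s = 143, Σs = 25, Σ1 = 7.
And Σs^2·g = 8453, Σs·g = 1183, Σg = 176.
So AᵀA·[a, b, c]ᵀ = Aᵀg: [[6851, 955, 143]; [955, 143, 25]; [143, 25, 7]]·[a, b, c]ᵀ = [8453, 1183, 176]ᵀ.
Solving the 3×3 system (Gaussian elimination) gives a = 17029/15974, b = 24029/15974, c = -16032/7987.

a = 1.066, b = 1.504, c = -2.007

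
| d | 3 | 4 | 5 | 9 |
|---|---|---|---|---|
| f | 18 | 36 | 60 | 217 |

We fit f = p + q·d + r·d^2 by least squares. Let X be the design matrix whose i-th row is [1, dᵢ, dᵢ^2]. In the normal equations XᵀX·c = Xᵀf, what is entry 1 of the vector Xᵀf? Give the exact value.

331

Entry 1 ↔ basis 1, so (Xᵀf)_{1} = Σᵢ fᵢ = (1)·(18) + (1)·(36) + (1)·(60) + (1)·(217) = 331.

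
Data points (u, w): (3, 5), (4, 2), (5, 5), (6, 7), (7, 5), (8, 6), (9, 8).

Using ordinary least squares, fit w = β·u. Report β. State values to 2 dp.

β = 0.88

Sums needed: Σu·u = 280.
Right-hand side: Σu·w = 245.
XᵀX·[β]ᵀ = Xᵀw becomes [[280]]·[β]ᵀ = [245]ᵀ.
β = 245/280 = 0.875.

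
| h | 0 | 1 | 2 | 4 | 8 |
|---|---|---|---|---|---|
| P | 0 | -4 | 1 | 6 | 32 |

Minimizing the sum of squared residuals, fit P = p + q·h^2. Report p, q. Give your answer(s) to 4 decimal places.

p = -2.0058, q = 0.5298

From the data, Σ1 = 5, Σh^2 = 85, Σh^2·h^2 = 4369.
Moment sums: ΣP = 35, Σh^2·P = 2144.
Δ = 5·4369 − 85² = 14620.
p = (35·4369 − 85·2144)/14620 = -345/172; q = (5·2144 − 85·35)/14620 = 1549/2924.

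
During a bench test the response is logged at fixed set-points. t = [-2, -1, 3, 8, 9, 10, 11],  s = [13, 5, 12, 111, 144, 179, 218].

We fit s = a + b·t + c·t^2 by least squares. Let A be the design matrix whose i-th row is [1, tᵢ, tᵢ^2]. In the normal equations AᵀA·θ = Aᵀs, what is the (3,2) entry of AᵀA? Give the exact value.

Row 3 ↔ basis t^2, column 2 ↔ basis t, so (AᵀA)_{3,2} = Σᵢ (t^2)·(t) = (4)·(-2) + (1)·(-1) + (9)·(3) + (64)·(8) + (81)·(9) + (100)·(10) + (121)·(11) = 3590.

3590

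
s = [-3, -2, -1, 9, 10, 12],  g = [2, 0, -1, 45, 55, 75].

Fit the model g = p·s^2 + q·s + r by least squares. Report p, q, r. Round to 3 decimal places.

p = 0.440, q = 0.996, r = 0.349

Sums needed: Σs^2·s^2 = 37395, Σs^2·s = 3421, Σs^2 = 339, Σs·s = 339, Σs = 25, Σ1 = 6.
And Σs^2·g = 19962, Σs·g = 1850, Σg = 176.
So MᵀM·[p, q, r]ᵀ = Mᵀg: [[37395, 3421, 339]; [3421, 339, 25]; [339, 25, 6]]·[p, q, r]ᵀ = [19962, 1850, 176]ᵀ.
Solving the 3×3 system (Gaussian elimination) gives p = 164603/374460, q = 124261/124820, r = 32707/93615.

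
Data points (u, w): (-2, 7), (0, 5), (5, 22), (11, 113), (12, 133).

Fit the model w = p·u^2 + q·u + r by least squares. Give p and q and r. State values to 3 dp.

p = 0.971, q = -0.762, r = 2.847

The normal equations are: 36018·p + 3176·q + 294·r = 33403;  3176·p + 294·q + 26·r = 2935;  294·p + 26·q + 5·r = 280.
(Σu^2·u^2 = 36018, Σu^2·u = 3176, Σu^2 = 294, Σu·u = 294, Σu = 26, Σ1 = 5, Σu^2·w = 33403, Σu·w = 2935, Σw = 280.)
Solving the 3×3 system (Gaussian elimination) gives p = 634261/652958, q = -497669/652958, r = 929490/326479.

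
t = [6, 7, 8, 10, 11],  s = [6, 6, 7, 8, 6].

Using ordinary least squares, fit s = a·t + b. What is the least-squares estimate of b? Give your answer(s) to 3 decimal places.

b = 5.233

From the data, Σt·t = 370, Σt = 42, Σ1 = 5.
And Σt·s = 280, Σs = 33.
So MᵀM·[a, b]ᵀ = Mᵀs: [[370, 42]; [42, 5]]·[a, b]ᵀ = [280, 33]ᵀ.
Δ = 370·5 − 42² = 86.
a = (280·5 − 42·33)/86 = 7/43; b = (370·33 − 42·280)/86 = 225/43.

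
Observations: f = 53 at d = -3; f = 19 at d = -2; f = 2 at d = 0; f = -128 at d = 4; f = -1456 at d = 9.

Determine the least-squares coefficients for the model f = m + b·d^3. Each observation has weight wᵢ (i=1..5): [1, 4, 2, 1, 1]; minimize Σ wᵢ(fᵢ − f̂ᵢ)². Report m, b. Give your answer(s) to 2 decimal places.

Entries of AᵀWA: Σwᵢ·1 = 9, Σwᵢ·d^3 = 734, Σwᵢ·d^3·d^3 = 536522.
And Σwᵢ·f = -1451, Σwᵢ·d^3·f = -1071655.
Determinant 9·536522 − 734² = 4289942.
m = ((-1451)·536522 − 734·(-1071655))/4289942 = 4050674/2144971; b = (9·(-1071655) − 734·(-1451))/4289942 = -8579861/4289942.

m = 1.89, b = -2.00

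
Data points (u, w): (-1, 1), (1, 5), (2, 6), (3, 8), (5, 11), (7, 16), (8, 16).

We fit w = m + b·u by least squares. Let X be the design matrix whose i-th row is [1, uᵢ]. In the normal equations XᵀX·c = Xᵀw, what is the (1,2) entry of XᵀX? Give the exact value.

Row 1 ↔ basis 1, column 2 ↔ basis u, so (XᵀX)_{1,2} = Σᵢ u = (1)·(-1) + (1)·(1) + (1)·(2) + (1)·(3) + (1)·(5) + (1)·(7) + (1)·(8) = 25.

25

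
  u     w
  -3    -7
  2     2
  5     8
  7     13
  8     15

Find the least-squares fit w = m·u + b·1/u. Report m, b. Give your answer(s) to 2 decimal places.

m = 1.89, b = -1.74

The normal equations are: 151·m + 5·b = 276;  5·m + (308449/705600)·b = 7279/840.
(Σu·u = 151, Σu·1/u = 5, Σ1/u·1/u = 308449/705600, Σu·w = 276, Σ1/u·w = 7279/840.)
det = 151·(308449/705600) − 5² = 28935799/705600.
m = (276·(308449/705600) − 5·(7279/840))/(28935799/705600) = 54560124/28935799; b = (151·(7279/840) − 5·276)/(28935799/705600) = -50459640/28935799.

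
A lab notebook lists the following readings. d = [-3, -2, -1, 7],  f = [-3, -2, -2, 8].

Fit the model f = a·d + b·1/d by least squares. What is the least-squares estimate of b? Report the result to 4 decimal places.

b = 0.5631

Setting ∂/∂a … = 0 gives: 63·a + 4·b = 71;  4·a + (2437/1764)·b = 36/7.
(Σd·d = 63, Σd·1/d = 4, Σ1/d·1/d = 2437/1764, Σd·f = 71, Σ1/d·f = 36/7.)
det = 63·(2437/1764) − 4² = 1989/28.
a = (71·(2437/1764) − 4·(36/7))/(1989/28) = 136739/125307; b = (63·(36/7) − 4·71)/(1989/28) = 1120/1989.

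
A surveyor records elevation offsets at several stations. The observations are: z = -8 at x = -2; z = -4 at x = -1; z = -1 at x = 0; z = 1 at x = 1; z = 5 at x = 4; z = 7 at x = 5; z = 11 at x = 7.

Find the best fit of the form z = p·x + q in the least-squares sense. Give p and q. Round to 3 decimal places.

The normal equations are: 96·p + 14·q = 153;  14·p + 7·q = 11.
Determinant 96·7 − 14² = 476.
p = (153·7 − 14·11)/476 = 131/68; q = (96·11 − 14·153)/476 = -543/238.

p = 1.926, q = -2.282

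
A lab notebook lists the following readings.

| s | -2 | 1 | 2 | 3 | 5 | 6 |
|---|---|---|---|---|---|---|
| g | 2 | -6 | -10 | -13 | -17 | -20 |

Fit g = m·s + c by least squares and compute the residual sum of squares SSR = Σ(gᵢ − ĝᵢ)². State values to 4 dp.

Compute the Gram sums: Σs·s = 79, Σs = 15, Σ1 = 6.
And Σs·g = -274, Σg = -64.
MᵀM·[m, c]ᵀ = Mᵀg becomes [[79, 15]; [15, 6]]·[m, c]ᵀ = [-274, -64]ᵀ.
Determinant 79·6 − 15² = 249.
m = ((-274)·6 − 15·(-64))/249 = -228/83; c = (79·(-64) − 15·(-274))/249 = -946/249.
Residuals: 76/249, 136/249, -176/249, -239/249, 133/249, 70/249; SSR = 542/249.

SSR = 2.1767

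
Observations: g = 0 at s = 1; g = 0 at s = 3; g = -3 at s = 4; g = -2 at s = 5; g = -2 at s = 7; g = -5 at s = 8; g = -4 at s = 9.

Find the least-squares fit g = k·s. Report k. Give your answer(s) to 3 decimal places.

The normal system AᵀA·[k]ᵀ = Aᵀg is [[245]]·[k]ᵀ = [-112]ᵀ.
k = (-112)/245 = -0.457143.

k = -0.457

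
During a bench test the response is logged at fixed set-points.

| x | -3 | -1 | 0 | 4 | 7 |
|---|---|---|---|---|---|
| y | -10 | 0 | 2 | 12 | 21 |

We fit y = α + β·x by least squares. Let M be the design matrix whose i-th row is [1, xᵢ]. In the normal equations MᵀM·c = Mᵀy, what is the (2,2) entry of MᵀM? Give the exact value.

75

Row 2 ↔ basis x, column 2 ↔ basis x, so (MᵀM)_{2,2} = Σᵢ (x)·(x) = (-3)·(-3) + (-1)·(-1) + (0)·(0) + (4)·(4) + (7)·(7) = 75.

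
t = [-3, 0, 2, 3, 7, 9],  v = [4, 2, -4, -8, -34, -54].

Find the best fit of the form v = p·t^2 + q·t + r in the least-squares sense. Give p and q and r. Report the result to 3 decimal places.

Entries of AᵀA: Σt^2·t^2 = 9140, Σt^2·t = 1080, Σt^2 = 152, Σt·t = 152, Σt = 18, Σ1 = 6.
And Σt^2·v = -6092, Σt·v = -768, Σv = -94.
So AᵀA·[p, q, r]ᵀ = Aᵀv: [[9140, 1080, 152]; [1080, 152, 18]; [152, 18, 6]]·[p, q, r]ᵀ = [-6092, -768, -94]ᵀ.
Row-reducing yields p = -22643/48367, q = -95685/48367, r = 102928/48367.

p = -0.468, q = -1.978, r = 2.128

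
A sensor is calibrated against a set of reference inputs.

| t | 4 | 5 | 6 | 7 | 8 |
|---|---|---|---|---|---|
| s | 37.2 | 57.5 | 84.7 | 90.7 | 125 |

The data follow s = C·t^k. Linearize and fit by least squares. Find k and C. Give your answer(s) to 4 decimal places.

k = 1.6832, C = 3.7507

Let Y = ln s. Fitting Y = k·ln t + ln C by least squares:
Σln t = 8.8128, Σ(ln t)² = 15.8331, Σln s = 21.4431, Σln t·ln s = 38.2997.
Equations: 15.8331·k + 8.8128·ln C = 38.2997;  8.8128·k + 5·ln C = 21.4431.
Solving (det = 1.4995): k = 1.68315, ln C = 1.32194, so C = exp(1.32194) = 3.75070.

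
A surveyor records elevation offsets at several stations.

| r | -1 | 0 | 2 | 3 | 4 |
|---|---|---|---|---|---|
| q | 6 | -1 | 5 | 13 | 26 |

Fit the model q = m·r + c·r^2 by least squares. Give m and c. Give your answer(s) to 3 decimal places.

Compute the Gram sums: Σr·r = 30, Σr·r^2 = 98, Σr^2·r^2 = 354.
Right-hand side: Σr·q = 147, Σr^2·q = 559.
Δ = 30·354 − 98² = 1016.
m = (147·354 − 98·559)/1016 = -343/127; c = (30·559 − 98·147)/1016 = 591/254.

m = -2.701, c = 2.327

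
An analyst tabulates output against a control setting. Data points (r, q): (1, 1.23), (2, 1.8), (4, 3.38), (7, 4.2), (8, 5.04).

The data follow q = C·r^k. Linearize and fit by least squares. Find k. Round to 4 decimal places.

k = 0.6757

Linearized form: ln q = k·ln r + ln C. From the 5 transformed points,
XᵀX = [[10.5129, 6.1048]; [6.1048, 5]], rhs = [8.2516, 5.0652]ᵀ  (here Σln r = 6.1048, Σ(ln r)² = 10.5129, Σln q = 5.0652, Σln r·ln q = 8.2516).
Δ = 10.5129·5 − (6.1048)² = 15.2960; k = (8.2516·5 − 6.1048·5.0652)/15.2960 = 0.67574, ln C = (10.5129·5.0652 − 6.1048·8.2516)/15.2960 = 0.18798.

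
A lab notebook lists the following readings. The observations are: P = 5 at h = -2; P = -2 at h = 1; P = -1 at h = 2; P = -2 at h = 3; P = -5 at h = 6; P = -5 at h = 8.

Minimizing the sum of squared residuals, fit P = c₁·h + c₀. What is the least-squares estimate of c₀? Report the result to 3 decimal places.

AᵀA·[c₁, c₀]ᵀ = AᵀP reads: 118·c₁ + 18·c₀ = -90;  18·c₁ + 6·c₀ = -10.
(Σh·h = 118, Σh = 18, Σ1 = 6, Σh·P = -90, ΣP = -10.)
Δ = 118·6 − 18² = 384.
c₁ = ((-90)·6 − 18·(-10))/384 = -15/16; c₀ = (118·(-10) − 18·(-90))/384 = 55/48.

c₀ = 1.146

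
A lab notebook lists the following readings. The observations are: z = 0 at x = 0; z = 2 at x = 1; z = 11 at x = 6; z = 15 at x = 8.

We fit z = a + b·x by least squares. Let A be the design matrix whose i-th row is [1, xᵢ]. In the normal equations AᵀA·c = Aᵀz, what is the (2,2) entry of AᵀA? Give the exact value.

Row 2 ↔ basis x, column 2 ↔ basis x, so (AᵀA)_{2,2} = Σᵢ (x)·(x) = (0)·(0) + (1)·(1) + (6)·(6) + (8)·(8) = 101.

101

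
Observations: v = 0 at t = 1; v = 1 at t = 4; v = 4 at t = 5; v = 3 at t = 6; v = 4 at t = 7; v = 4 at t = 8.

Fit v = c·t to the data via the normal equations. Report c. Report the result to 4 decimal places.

The normal system MᵀM·[c]ᵀ = Mᵀv is [[191]]·[c]ᵀ = [102]ᵀ.
Hence c = 102 / 191 ≈ 0.534031.

c = 0.5340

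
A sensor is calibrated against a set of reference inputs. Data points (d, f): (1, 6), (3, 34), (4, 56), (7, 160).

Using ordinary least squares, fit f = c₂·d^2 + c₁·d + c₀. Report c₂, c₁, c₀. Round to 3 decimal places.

c₂ = 2.967, c₁ = 1.913, c₀ = 1.200

Setting ∂/∂c₂ … = 0 gives: 2739·c₂ + 435·c₁ + 75·c₀ = 9048;  435·c₂ + 75·c₁ + 15·c₀ = 1452;  75·c₂ + 15·c₁ + 4·c₀ = 256.
Row-reducing yields c₂ = 89/30, c₁ = 287/150, c₀ = 6/5.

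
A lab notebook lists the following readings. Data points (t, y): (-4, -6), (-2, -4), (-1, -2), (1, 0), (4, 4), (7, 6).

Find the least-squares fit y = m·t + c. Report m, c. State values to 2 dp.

Setting ∂/∂m … = 0 gives: 87·m + 5·c = 92;  5·m + 6·c = -2.
(Σt·t = 87, Σt = 5, Σ1 = 6, Σt·y = 92, Σy = -2.)
Eliminating c: 6·(row 1) − 5·(row 2) gives 497·m = 6·92 − 5·(-2) = 562, so m = 562/497.
Then c = ((-2) − 5·(562/497))/6 = -634/497.

m = 1.13, c = -1.28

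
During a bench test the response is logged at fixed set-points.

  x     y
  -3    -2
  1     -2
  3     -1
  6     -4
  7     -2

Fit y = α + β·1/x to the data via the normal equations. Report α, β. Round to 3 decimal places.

α = -2.274, β = 0.282

Entries of MᵀM: Σ1 = 5, Σ1/x = 55/42, Σ1/x·1/x = 249/196.
Right-hand side: Σy = -11, Σ1/x·y = -55/21.
Normal equations: [[5, 55/42]; [55/42, 249/196]]·[α, β]ᵀ = [-11, -55/21]ᵀ.
Determinant 5·(249/196) − (55/42)² = 2045/441.
α = ((-11)·(249/196) − (55/42)·(-55/21))/(2045/441) = -18601/8180; β = (5·(-55/21) − (55/42)·(-11))/(2045/441) = 231/818.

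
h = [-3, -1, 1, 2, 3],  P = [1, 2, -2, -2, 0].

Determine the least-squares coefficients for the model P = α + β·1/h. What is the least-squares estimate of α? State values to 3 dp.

The normal system MᵀM·[α, β]ᵀ = MᵀP is [[5, 1/2]; [1/2, 89/36]]·[α, β]ᵀ = [-1, -16/3]ᵀ.
Eliminating β: (89/36)·(row 1) − (1/2)·(row 2) gives (109/9)·α = (89/36)·(-1) − (1/2)·(-16/3) = 7/36, so α = 7/436.
Then β = ((-16/3) − (1/2)·(7/436))/(89/36) = -471/218.

α = 0.016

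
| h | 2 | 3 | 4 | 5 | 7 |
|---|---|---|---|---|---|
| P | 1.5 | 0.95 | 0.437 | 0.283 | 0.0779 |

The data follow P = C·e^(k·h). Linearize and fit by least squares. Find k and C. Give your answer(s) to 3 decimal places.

Taking logs, ln P = k·h + ln C, so regress ln P on h.
Σh = 21.0000, Σ(h)² = 103.0000, Σln P = -4.2883, Σh·ln P = -26.8321.
Normal system: [[103.0000, 21.0000]; [21.0000, 5]]·[k, ln C]ᵀ = [-26.8321, -4.2883]ᵀ.
Δ = 103.0000·5 − (21.0000)² = 74.0000; k = (-26.8321·5 − 21.0000·-4.2883)/74.0000 = -0.59603, ln C = (103.0000·-4.2883 − 21.0000·-26.8321)/74.0000 = 1.64568, so C = exp(1.64568) = 5.18452.

k = -0.596, C = 5.185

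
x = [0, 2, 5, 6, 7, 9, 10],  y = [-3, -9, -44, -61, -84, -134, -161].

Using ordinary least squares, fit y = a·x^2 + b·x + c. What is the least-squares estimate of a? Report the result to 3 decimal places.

Entries of MᵀM: Σx^2·x^2 = 20899, Σx^2·x = 2421, Σx^2 = 295, Σx·x = 295, Σx = 39, Σ1 = 7.
Moment sums: Σx^2·y = -34402, Σx·y = -4008, Σy = -496.
Solving the 3×3 system (Gaussian elimination) gives a = -47548/31267, b = -25077/31267, c = -71967/31267.

a = -1.521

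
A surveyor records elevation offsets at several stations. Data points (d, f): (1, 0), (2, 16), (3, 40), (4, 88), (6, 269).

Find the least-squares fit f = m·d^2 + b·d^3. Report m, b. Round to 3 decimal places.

Sums needed: Σd^2·d^2 = 1650, Σd^2·d^3 = 9076, Σd^3·d^3 = 51546.
Moment sums: Σd^2·f = 11516, Σd^3·f = 64944.
Normal equations: [[1650, 9076]; [9076, 51546]]·[m, b]ᵀ = [11516, 64944]ᵀ.
Δ = 1650·51546 − 9076² = 2677124.
m = (11516·51546 − 9076·64944)/2677124 = 1042998/669281; b = (1650·64944 − 9076·11516)/2677124 = 659596/669281.

m = 1.558, b = 0.986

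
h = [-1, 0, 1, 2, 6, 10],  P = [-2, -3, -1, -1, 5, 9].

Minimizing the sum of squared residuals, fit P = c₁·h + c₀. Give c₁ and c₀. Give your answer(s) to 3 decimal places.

c₁ = 1.114, c₀ = -2.174

MᵀM·[c₁, c₀]ᵀ = MᵀP reads: 142·c₁ + 18·c₀ = 119;  18·c₁ + 6·c₀ = 7.
(Σh·h = 142, Σh = 18, Σ1 = 6, Σh·P = 119, ΣP = 7.)
Determinant 142·6 − 18² = 528.
c₁ = (119·6 − 18·7)/528 = 49/44; c₀ = (142·7 − 18·119)/528 = -287/132.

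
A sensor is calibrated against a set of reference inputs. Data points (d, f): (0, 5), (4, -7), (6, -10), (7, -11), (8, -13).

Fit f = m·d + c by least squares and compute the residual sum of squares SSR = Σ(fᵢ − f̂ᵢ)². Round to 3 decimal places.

Setting ∂/∂m … = 0 gives: 165·m + 25·c = -269;  25·m + 5·c = -36.
(Σd·d = 165, Σd = 25, Σ1 = 5, Σd·f = -269, Σf = -36.)
Determinant 165·5 − 25² = 200.
m = ((-269)·5 − 25·(-36))/200 = -89/40; c = (165·(-36) − 25·(-269))/200 = 157/40.
Residuals: 43/40, -81/40, -23/40, 13/20, 7/8; SSR = 271/40.

SSR = 6.775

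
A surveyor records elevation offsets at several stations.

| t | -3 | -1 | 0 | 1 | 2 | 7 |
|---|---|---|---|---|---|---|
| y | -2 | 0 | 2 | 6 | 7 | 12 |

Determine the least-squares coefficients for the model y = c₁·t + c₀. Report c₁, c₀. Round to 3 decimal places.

Normal-equation sums: Σt·t = 64, Σt = 6, Σ1 = 6.
And Σt·y = 110, Σy = 25.
MᵀM·[c₁, c₀]ᵀ = Mᵀy becomes [[64, 6]; [6, 6]]·[c₁, c₀]ᵀ = [110, 25]ᵀ.
Eliminating c₀: 6·(row 1) − 6·(row 2) gives 348·c₁ = 6·110 − 6·25 = 510, so c₁ = 85/58.
Then c₀ = (25 − 6·(85/58))/6 = 235/87.

c₁ = 1.466, c₀ = 2.701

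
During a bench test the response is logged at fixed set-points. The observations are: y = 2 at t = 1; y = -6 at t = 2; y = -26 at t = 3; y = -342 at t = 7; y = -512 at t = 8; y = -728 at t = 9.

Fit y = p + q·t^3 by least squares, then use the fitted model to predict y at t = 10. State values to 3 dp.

ŷ = -1000.269

With design matrix M, MᵀM = [[6, 1620]; [1620, 912028]] and Mᵀy = [-1612, -910910]ᵀ.
Eliminating q: 912028·(row 1) − 1620·(row 2) gives 2847768·p = 912028·(-1612) − 1620·(-910910) = 5485064, so p = 685633/355971.
Then q = ((-910910) − 1620·(685633/355971))/912028 = -237835/237314.
At t = 10: ŷ = (685633/355971)·(1) + (-237835/237314)·(1000) = -356066867/355971.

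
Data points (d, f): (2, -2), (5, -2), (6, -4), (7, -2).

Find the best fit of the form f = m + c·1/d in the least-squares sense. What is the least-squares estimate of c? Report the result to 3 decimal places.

Compute the Gram sums: Σ1 = 4, Σ1/d = 106/105, Σ1/d·1/d = 7457/22050.
For Xᵀf: Σf = -10, Σ1/d·f = -247/105.
XᵀX·[m, c]ᵀ = Xᵀf becomes [[4, 106/105]; [106/105, 7457/22050]]·[m, c]ᵀ = [-10, -247/105]ᵀ.
Eliminating c: (7457/22050)·(row 1) − (106/105)·(row 2) gives (1226/3675)·m = (7457/22050)·(-10) − (106/105)·(-247/105) = -3701/3675, so m = -3701/1226.
Then c = ((-247/105) − (106/105)·(-3701/1226))/(7457/22050) = 1260/613.

c = 2.055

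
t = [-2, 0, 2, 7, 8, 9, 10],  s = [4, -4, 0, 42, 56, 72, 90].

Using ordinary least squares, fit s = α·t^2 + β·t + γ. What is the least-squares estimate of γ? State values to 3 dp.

The normal equations are: 23090·α + 2584·β + 302·γ = 20490;  2584·α + 302·β + 34·γ = 2282;  302·α + 34·β + 7·γ = 260.
Inverting the 3×3 Gram matrix, [α, β, γ]ᵀ = [228425/225561, -8039/9807, -192952/75187]ᵀ.

γ = -2.566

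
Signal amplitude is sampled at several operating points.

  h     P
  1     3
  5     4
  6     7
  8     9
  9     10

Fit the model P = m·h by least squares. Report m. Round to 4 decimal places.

Setting ∂/∂m … = 0 gives: 207·m = 227.
Hence m = 227 / 207 ≈ 1.09662.

m = 1.0966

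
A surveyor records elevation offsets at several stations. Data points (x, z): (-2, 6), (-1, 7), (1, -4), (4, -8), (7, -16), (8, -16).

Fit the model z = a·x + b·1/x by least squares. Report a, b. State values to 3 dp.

a = -2.032, b = -3.446

Forming AᵀA = [[135, 6]; [6, 7365/3136]] and Aᵀz = [-295, -142/7]ᵀ gives AᵀA·[a, b]ᵀ = Aᵀz.
Determinant 135·(7365/3136) − 6² = 881379/3136.
a = ((-295)·(7365/3136) − 6·(-142/7))/(881379/3136) = -596993/293793; b = (135·(-142/7) − 6·(-295))/(881379/3136) = -1012480/293793.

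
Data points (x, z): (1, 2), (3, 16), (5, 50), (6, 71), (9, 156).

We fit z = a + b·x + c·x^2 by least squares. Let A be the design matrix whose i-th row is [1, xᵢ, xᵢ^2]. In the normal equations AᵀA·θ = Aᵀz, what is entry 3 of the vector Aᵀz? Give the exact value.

Entry 3 ↔ basis x^2, so (Aᵀz)_{3} = Σᵢ (x^2)·zᵢ = (1)·(2) + (9)·(16) + (25)·(50) + (36)·(71) + (81)·(156) = 16588.

16588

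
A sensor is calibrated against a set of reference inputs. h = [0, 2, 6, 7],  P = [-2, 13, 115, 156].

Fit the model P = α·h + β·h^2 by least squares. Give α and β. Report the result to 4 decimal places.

Compute the Gram sums: Σh·h = 89, Σh·h^2 = 567, Σh^2·h^2 = 3713.
Right-hand side: Σh·P = 1808, Σh^2·P = 11836.
Eliminating β: 3713·(row 1) − 567·(row 2) gives 8968·α = 3713·1808 − 567·11836 = 2092, so α = 523/2242.
Then β = (11836 − 567·(523/2242))/3713 = 7067/2242.

α = 0.2333, β = 3.1521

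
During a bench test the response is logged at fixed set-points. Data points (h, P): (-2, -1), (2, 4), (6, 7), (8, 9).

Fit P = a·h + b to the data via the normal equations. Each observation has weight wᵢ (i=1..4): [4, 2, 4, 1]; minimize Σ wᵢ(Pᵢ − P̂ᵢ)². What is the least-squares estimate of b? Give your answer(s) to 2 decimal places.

AᵀWA·[a, b]ᵀ = AᵀWP reads: 232·a + 28·b = 264;  28·a + 11·b = 41.
(Σwᵢ·h·h = 232, Σwᵢ·h = 28, Σwᵢ·1 = 11, Σwᵢ·h·P = 264, Σwᵢ·P = 41.)
Eliminating b: 11·(row 1) − 28·(row 2) gives 1768·a = 11·264 − 28·41 = 1756, so a = 439/442.
Then b = (41 − 28·(439/442))/11 = 265/221.

b = 1.20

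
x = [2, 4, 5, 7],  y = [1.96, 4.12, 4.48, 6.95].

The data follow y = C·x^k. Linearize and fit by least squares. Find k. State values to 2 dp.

k = 0.99

Linearized form: ln y = k·ln x + ln C. From the 4 transformed points,
AᵀA = [[8.7791, 5.6348]; [5.6348, 4]], rhs = [8.6154, 5.5272]ᵀ  (here Σln x = 5.6348, Σ(ln x)² = 8.7791, Σln y = 5.5272, Σln x·ln y = 8.6154).
Δ = 8.7791·4 − (5.6348)² = 3.3656; k = (8.6154·4 − 5.6348·5.5272)/3.3656 = 0.98562, ln C = (8.7791·5.5272 − 5.6348·8.6154)/3.3656 = -0.00665.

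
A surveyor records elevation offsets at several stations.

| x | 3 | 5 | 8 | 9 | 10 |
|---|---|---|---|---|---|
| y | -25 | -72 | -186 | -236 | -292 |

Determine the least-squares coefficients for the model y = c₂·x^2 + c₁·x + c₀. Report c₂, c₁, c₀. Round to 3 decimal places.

The normal equations are: 21363·c₂ + 2393·c₁ + 279·c₀ = -62245;  2393·c₂ + 279·c₁ + 35·c₀ = -6967;  279·c₂ + 35·c₁ + 5·c₀ = -811.
Inverting the 3×3 Gram matrix, [c₂, c₁, c₀]ᵀ = [-12626/4279, 95/389, 3162/4279]ᵀ.

c₂ = -2.951, c₁ = 0.244, c₀ = 0.739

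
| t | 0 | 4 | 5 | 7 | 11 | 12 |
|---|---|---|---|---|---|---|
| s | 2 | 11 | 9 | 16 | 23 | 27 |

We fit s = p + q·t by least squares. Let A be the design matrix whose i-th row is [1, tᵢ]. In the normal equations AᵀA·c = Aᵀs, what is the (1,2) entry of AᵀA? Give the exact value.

39

Row 1 ↔ basis 1, column 2 ↔ basis t, so (AᵀA)_{1,2} = Σᵢ t = (1)·(0) + (1)·(4) + (1)·(5) + (1)·(7) + (1)·(11) + (1)·(12) = 39.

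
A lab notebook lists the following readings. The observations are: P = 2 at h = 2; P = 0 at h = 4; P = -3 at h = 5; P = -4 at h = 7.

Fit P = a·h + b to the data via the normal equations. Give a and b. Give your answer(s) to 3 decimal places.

a = -1.269, b = 4.462

Setting ∂/∂a … = 0 gives: 94·a + 18·b = -39;  18·a + 4·b = -5.
(Σh·h = 94, Σh = 18, Σ1 = 4, Σh·P = -39, ΣP = -5.)
Δ = 94·4 − 18² = 52.
a = ((-39)·4 − 18·(-5))/52 = -33/26; b = (94·(-5) − 18·(-39))/52 = 58/13.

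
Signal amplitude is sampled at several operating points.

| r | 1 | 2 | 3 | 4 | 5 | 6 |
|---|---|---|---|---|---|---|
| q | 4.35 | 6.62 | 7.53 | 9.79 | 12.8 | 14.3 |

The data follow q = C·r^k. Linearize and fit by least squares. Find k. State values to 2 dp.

k = 0.66

Linearized form: ln q = k·ln r + ln C. From the 6 transformed points,
XᵀX = [[9.4099, 6.5793]; [6.5793, 6]], rhs = [15.5605, 12.8702]ᵀ  (here Σln r = 6.5793, Σ(ln r)² = 9.4099, Σln q = 12.8702, Σln r·ln q = 15.5605).
Solving (det = 13.1729): k = 0.65940, ln C = 1.42198.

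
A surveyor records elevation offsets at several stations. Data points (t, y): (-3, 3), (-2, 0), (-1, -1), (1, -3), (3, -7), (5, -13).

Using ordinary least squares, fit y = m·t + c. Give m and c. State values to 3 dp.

The normal equations are: 49·m + 3·c = -97;  3·m + 6·c = -21.
(Σt·t = 49, Σt = 3, Σ1 = 6, Σt·y = -97, Σy = -21.)
det = 49·6 − 3² = 285.
m = ((-97)·6 − 3·(-21))/285 = -173/95; c = (49·(-21) − 3·(-97))/285 = -246/95.

m = -1.821, c = -2.589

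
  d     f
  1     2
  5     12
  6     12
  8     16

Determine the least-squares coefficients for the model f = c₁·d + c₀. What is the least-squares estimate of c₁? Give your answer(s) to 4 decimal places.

c₁ = 2.0000

Setting ∂/∂c₁ … = 0 gives: 126·c₁ + 20·c₀ = 262;  20·c₁ + 4·c₀ = 42.
(Σd·d = 126, Σd = 20, Σ1 = 4, Σd·f = 262, Σf = 42.)
Eliminating c₀: 4·(row 1) − 20·(row 2) gives 104·c₁ = 4·262 − 20·42 = 208, so c₁ = 2.
Then c₀ = (42 − 20·2)/4 = 1/2.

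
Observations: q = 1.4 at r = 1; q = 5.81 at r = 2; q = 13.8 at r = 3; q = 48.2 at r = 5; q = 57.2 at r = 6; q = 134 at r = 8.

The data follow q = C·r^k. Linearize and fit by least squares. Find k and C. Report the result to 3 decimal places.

Let Y = ln q. Fitting Y = k·ln r + ln C by least squares:
Σln r = 7.2724, Σ(ln r)² = 11.8122, Σln q = 17.5405, Σln r·ln q = 27.7755.
Equations: 11.8122·k + 7.2724·ln C = 27.7755;  7.2724·k + 6·ln C = 17.5405.
Solving (det = 17.9853): k = 2.17355, ln C = 0.28893, so C = exp(0.28893) = 1.33500.

k = 2.174, C = 1.335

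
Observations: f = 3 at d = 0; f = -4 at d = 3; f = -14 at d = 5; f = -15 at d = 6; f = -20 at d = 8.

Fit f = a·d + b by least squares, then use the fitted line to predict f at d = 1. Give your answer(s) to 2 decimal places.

Forming XᵀX = [[134, 22]; [22, 5]] and Xᵀf = [-332, -50]ᵀ gives XᵀX·[a, b]ᵀ = Xᵀf.
Eliminating b: 5·(row 1) − 22·(row 2) gives 186·a = 5·(-332) − 22·(-50) = -560, so a = -280/93.
Then b = ((-50) − 22·(-280/93))/5 = 302/93.
At d = 1: f̂ = (-280/93)·(1) + (302/93)·(1) = 22/93.

f̂ = 0.24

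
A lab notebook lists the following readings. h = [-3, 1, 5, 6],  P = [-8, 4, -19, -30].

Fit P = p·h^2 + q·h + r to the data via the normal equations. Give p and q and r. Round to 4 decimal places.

Normal-equation sums: Σh^2·h^2 = 2003, Σh^2·h = 315, Σh^2 = 71, Σh·h = 71, Σh = 9, Σ1 = 4.
Right-hand side: Σh^2·P = -1623, Σh·P = -247, ΣP = -53.
Solving the 3×3 system (Gaussian elimination) gives p = -14791/13592, q = 11033/13592, r = 28811/6796.

p = -1.0882, q = 0.8117, r = 4.2394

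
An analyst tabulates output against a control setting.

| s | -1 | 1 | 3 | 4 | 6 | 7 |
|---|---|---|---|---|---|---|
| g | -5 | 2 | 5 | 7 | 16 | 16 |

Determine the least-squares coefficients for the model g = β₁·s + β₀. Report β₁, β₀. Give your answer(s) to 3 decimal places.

β₁ = 2.676, β₀ = -2.088

Normal-equation sums: Σs·s = 112, Σs = 20, Σ1 = 6.
Moment sums: Σs·g = 258, Σg = 41.
MᵀM·[β₁, β₀]ᵀ = Mᵀg becomes [[112, 20]; [20, 6]]·[β₁, β₀]ᵀ = [258, 41]ᵀ.
Eliminating β₀: 6·(row 1) − 20·(row 2) gives 272·β₁ = 6·258 − 20·41 = 728, so β₁ = 91/34.
Then β₀ = (41 − 20·(91/34))/6 = -71/34.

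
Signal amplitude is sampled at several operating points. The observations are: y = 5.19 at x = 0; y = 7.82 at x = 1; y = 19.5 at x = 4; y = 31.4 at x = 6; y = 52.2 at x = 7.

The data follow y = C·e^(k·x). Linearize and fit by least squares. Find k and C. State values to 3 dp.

k = 0.313, C = 5.417

Taking logs, ln y = k·x + ln C, so regress ln y on x.
Σx = 18.0000, Σ(x)² = 102.0000, Σln y = 14.0757, Σx·ln y = 62.3048.
Equations: 102.0000·k + 18.0000·ln C = 62.3048;  18.0000·k + 5·ln C = 14.0757.
Slope k = (n·Σx·ln y − Σx·Σln y)/(n·Σ(x)² − (Σx)²) = (5·62.3048 − 18.0000·14.0757)/186.0000 = 0.31269; ln C = (Σln y − k·Σx)/n = 1.68945, so C = exp(1.68945) = 5.41651.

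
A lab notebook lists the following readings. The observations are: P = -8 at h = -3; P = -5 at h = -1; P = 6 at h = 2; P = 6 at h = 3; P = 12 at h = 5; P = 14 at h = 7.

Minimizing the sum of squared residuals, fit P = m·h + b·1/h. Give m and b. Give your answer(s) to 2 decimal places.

m = 2.04, b = 3.14

Entries of MᵀM: Σh·h = 97, Σh·1/h = 6, Σ1/h·1/h = 67589/44100.
Right-hand side: Σh·P = 217, Σ1/h·P = 256/15.
Normal equations: [[97, 6]; [6, 67589/44100]]·[m, b]ᵀ = [217, 256/15]ᵀ.
Eliminating b: (67589/44100)·(row 1) − 6·(row 2) gives (4968533/44100)·m = (67589/44100)·217 − 6·(256/15) = 1450139/6300, so m = 10150973/4968533.
Then b = ((256/15) − 6·(10150973/4968533))/(67589/44100) = 15587880/4968533.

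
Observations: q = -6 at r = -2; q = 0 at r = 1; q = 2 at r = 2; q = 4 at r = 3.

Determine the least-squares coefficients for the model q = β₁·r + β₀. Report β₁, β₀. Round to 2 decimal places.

β₁ = 2.00, β₀ = -2.00

Entries of AᵀA: Σr·r = 18, Σr = 4, Σ1 = 4.
Moment sums: Σr·q = 28, Σq = 0.
Δ = 18·4 − 4² = 56.
β₁ = (28·4 − 4·0)/56 = 2; β₀ = (18·0 − 4·28)/56 = -2.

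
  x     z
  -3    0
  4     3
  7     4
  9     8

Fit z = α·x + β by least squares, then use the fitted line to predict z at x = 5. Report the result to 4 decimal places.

Entries of MᵀM: Σx·x = 155, Σx = 17, Σ1 = 4.
And Σx·z = 112, Σz = 15.
Normal equations: [[155, 17]; [17, 4]]·[α, β]ᵀ = [112, 15]ᵀ.
Eliminating β: 4·(row 1) − 17·(row 2) gives 331·α = 4·112 − 17·15 = 193, so α = 193/331.
Then β = (15 − 17·(193/331))/4 = 421/331.
At x = 5: ẑ = (193/331)·(5) + (421/331)·(1) = 1386/331.

ẑ = 4.1873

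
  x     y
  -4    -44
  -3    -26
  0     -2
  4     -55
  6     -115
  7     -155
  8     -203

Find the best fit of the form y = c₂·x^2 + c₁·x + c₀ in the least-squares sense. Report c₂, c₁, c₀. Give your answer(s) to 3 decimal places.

From the data, Σx^2·x^2 = 8386, Σx^2·x = 1044, Σx^2 = 190, Σx·x = 190, Σx = 18, Σ1 = 7.
For Mᵀy: Σx^2·y = -26545, Σx·y = -3365, Σy = -600.
MᵀM·[c₂, c₁, c₀]ᵀ = Mᵀy becomes [[8386, 1044, 190]; [1044, 190, 18]; [190, 18, 7]]·[c₂, c₁, c₀]ᵀ = [-26545, -3365, -600]ᵀ.
Inverting the 3×3 Gram matrix, [c₂, c₁, c₀]ᵀ = [-124475/41874, -16615/13958, -41210/20937]ᵀ.

c₂ = -2.973, c₁ = -1.190, c₀ = -1.968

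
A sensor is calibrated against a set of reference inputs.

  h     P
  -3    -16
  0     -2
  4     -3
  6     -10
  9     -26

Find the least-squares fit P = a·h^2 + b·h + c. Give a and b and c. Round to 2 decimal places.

The normal equations are: 8194·a + 982·b + 142·c = -2658;  982·a + 142·b + 16·c = -258;  142·a + 16·b + 5·c = -57.
(Σh^2·h^2 = 8194, Σh^2·h = 982, Σh^2 = 142, Σh·h = 142, Σh = 16, Σ1 = 5, Σh^2·P = -2658, Σh·P = -258, ΣP = -57.)
Solving the 3×3 system (Gaussian elimination) gives a = -22697/41448, b = 97373/41448, c = -23251/6908.

a = -0.55, b = 2.35, c = -3.37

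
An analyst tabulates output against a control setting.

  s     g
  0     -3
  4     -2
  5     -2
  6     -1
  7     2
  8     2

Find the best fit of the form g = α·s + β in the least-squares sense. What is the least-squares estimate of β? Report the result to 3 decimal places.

β = -3.917

Forming MᵀM = [[190, 30]; [30, 6]] and Mᵀg = [6, -4]ᵀ gives MᵀM·[α, β]ᵀ = Mᵀg.
Eliminating β: 6·(row 1) − 30·(row 2) gives 240·α = 6·6 − 30·(-4) = 156, so α = 13/20.
Then β = ((-4) − 30·(13/20))/6 = -47/12.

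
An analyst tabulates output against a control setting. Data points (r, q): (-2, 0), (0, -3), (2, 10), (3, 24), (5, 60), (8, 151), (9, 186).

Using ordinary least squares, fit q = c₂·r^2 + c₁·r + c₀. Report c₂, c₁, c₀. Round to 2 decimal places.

Setting ∂/∂c₂ … = 0 gives: 11395·c₂ + 1393·c₁ + 187·c₀ = 26486;  1393·c₂ + 187·c₁ + 25·c₀ = 3274;  187·c₂ + 25·c₁ + 7·c₀ = 428.
(Σr^2·r^2 = 11395, Σr^2·r = 1393, Σr^2 = 187, Σr·r = 187, Σr = 25, Σ1 = 7, Σr^2·q = 26486, Σr·q = 3274, Σq = 428.)
Inverting the 3×3 Gram matrix, [c₂, c₁, c₀]ᵀ = [831/403, 18571/7254, -22387/7254]ᵀ.

c₂ = 2.06, c₁ = 2.56, c₀ = -3.09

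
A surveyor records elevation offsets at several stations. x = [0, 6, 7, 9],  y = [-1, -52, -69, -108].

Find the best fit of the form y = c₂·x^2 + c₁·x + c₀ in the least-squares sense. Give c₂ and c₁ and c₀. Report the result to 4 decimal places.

From the data, Σx^2·x^2 = 10258, Σx^2·x = 1288, Σx^2 = 166, Σx·x = 166, Σx = 22, Σ1 = 4.
Right-hand side: Σx^2·y = -14001, Σx·y = -1767, Σy = -230.
Normal equations: [[10258, 1288, 166]; [1288, 166, 22]; [166, 22, 4]]·[c₂, c₁, c₀]ᵀ = [-14001, -1767, -230]ᵀ.
Inverting the 3×3 Gram matrix, [c₂, c₁, c₀]ᵀ = [-409/366, -3373/1830, -301/305]ᵀ.

c₂ = -1.1175, c₁ = -1.8432, c₀ = -0.9869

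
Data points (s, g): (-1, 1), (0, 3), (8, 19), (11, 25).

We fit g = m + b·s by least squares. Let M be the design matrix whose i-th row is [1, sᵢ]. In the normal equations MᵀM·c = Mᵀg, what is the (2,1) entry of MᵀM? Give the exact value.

18

Row 2 ↔ basis s, column 1 ↔ basis 1, so (MᵀM)_{2,1} = Σᵢ s = (-1)·(1) + (0)·(1) + (8)·(1) + (11)·(1) = 18.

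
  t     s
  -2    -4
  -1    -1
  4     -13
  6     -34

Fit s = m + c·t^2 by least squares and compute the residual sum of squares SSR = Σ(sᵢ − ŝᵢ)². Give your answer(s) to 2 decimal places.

Entries of AᵀA: Σ1 = 4, Σt^2 = 57, Σt^2·t^2 = 1569.
And Σs = -52, Σt^2·s = -1449.
det = 4·1569 − 57² = 3027.
m = ((-52)·1569 − 57·(-1449))/3027 = 335/1009; c = (4·(-1449) − 57·(-52))/3027 = -944/1009.
Residuals: -595/1009, -400/1009, 1652/1009, -657/1009; SSR = 3642/1009.

SSR = 3.61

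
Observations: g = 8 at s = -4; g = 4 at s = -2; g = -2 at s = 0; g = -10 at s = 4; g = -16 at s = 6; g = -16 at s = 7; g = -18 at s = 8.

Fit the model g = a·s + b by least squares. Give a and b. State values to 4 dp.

Sums needed: Σs·s = 185, Σs = 19, Σ1 = 7.
Right-hand side: Σs·g = -432, Σg = -50.
det = 185·7 − 19² = 934.
a = ((-432)·7 − 19·(-50))/934 = -1037/467; b = (185·(-50) − 19·(-432))/934 = -521/467.

a = -2.2206, b = -1.1156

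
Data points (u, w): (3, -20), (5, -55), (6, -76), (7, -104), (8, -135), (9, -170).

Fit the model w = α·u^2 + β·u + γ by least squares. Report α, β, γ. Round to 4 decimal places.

Forming AᵀA = [[15060, 1952, 264]; [1952, 264, 38]; [264, 38, 6]] and Aᵀw = [-31797, -4129, -560]ᵀ gives AᵀA·[α, β, γ]ᵀ = Aᵀw.
Solving the 3×3 system (Gaussian elimination) gives α = -169/84, β = -57/70, γ = 73/210.

α = -2.0119, β = -0.8143, γ = 0.3476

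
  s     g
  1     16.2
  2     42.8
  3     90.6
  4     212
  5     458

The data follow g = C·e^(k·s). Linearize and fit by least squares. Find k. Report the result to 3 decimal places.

With ln gᵢ as the transformed response and sᵢ as the regressor:
XᵀX = [[55.0000, 15.0000]; [15.0000, 5]], rhs = [75.8781, 22.5315]ᵀ  (here Σs = 15.0000, Σ(s)² = 55.0000, Σln g = 22.5315, Σs·ln g = 75.8781).
Slope k = (n·Σs·ln g − Σs·Σln g)/(n·Σ(s)² − (Σs)²) = (5·75.8781 − 15.0000·22.5315)/50.0000 = 0.82838; ln C = (Σln g − k·Σs)/n = 2.02116.

k = 0.828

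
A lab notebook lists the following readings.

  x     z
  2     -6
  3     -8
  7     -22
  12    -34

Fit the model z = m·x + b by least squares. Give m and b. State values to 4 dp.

m = -2.8710, b = -0.2742

Sums needed: Σx·x = 206, Σx = 24, Σ1 = 4.
Moment sums: Σx·z = -598, Σz = -70.
Normal equations: [[206, 24]; [24, 4]]·[m, b]ᵀ = [-598, -70]ᵀ.
det = 206·4 − 24² = 248.
m = ((-598)·4 − 24·(-70))/248 = -89/31; b = (206·(-70) − 24·(-598))/248 = -17/62.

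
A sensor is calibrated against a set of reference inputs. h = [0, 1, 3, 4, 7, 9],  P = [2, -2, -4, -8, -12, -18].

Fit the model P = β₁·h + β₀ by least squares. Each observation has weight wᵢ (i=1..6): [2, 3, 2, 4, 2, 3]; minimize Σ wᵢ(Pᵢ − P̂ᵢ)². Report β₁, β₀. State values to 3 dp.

β₁ = -2.062, β₀ = 1.005

Normal-equation sums: Σwᵢ·h·h = 426, Σwᵢ·h = 66, Σwᵢ·1 = 16.
Moment sums: Σwᵢ·h·P = -812, Σwᵢ·P = -120.
Normal equations: [[426, 66]; [66, 16]]·[β₁, β₀]ᵀ = [-812, -120]ᵀ.
det = 426·16 − 66² = 2460.
β₁ = ((-812)·16 − 66·(-120))/2460 = -1268/615; β₀ = (426·(-120) − 66·(-812))/2460 = 206/205.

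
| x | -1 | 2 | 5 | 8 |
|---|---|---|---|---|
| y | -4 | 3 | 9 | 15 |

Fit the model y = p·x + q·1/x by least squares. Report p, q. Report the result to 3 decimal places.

p = 1.797, q = 1.522

Compute the Gram sums: Σx·x = 94, Σx·1/x = 4, Σ1/x·1/x = 2089/1600.
For Mᵀy: Σx·y = 175, Σ1/x·y = 367/40.
Determinant 94·(2089/1600) − 4² = 85383/800.
p = (175·(2089/1600) − 4·(367/40))/(85383/800) = 34095/18974; q = (94·(367/40) − 4·175)/(85383/800) = 14440/9487.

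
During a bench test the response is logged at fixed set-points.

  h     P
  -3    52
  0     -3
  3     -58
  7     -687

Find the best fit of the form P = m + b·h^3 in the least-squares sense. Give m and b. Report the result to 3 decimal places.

Entries of AᵀA: Σ1 = 4, Σh^3 = 343, Σh^3·h^3 = 119107.
And ΣP = -696, Σh^3·P = -238611.
So AᵀA·[m, b]ᵀ = AᵀP: [[4, 343]; [343, 119107]]·[m, b]ᵀ = [-696, -238611]ᵀ.
Determinant 4·119107 − 343² = 358779.
m = ((-696)·119107 − 343·(-238611))/358779 = -351633/119593; b = (4·(-238611) − 343·(-696))/358779 = -238572/119593.

m = -2.940, b = -1.995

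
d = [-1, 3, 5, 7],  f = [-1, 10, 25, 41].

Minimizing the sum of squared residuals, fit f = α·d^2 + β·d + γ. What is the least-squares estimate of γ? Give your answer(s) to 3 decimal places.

Normal-equation sums: Σd^2·d^2 = 3108, Σd^2·d = 494, Σd^2 = 84, Σd·d = 84, Σd = 14, Σ1 = 4.
Right-hand side: Σd^2·f = 2723, Σd·f = 443, Σf = 75.
XᵀX·[α, β, γ]ᵀ = Xᵀf becomes [[3108, 494, 84]; [494, 84, 14]; [84, 14, 4]]·[α, β, γ]ᵀ = [2723, 443, 75]ᵀ.
Solving the 3×3 system (Gaussian elimination) gives α = 51/88, β = 203/110, γ = 53/440.

γ = 0.120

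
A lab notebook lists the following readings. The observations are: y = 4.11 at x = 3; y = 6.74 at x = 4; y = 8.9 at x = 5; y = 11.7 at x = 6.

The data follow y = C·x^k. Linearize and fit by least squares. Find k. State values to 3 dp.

k = 1.491

Taking logs, ln y = k·ln x + ln C, so regress ln y on ln x.
Over the data: Σln x = 5.8861, Σ(ln x)² = 8.9295, Σln y = 7.9671, Σln x·ln y = 12.1232.
Normal system: [[8.9295, 5.8861]; [5.8861, 4]]·[k, ln C]ᵀ = [12.1232, 7.9671]ᵀ.
Δ = 8.9295·4 − (5.8861)² = 1.0716; k = (12.1232·4 − 5.8861·7.9671)/1.0716 = 1.49091, ln C = (8.9295·7.9671 − 5.8861·12.1232)/1.0716 = -0.20214.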